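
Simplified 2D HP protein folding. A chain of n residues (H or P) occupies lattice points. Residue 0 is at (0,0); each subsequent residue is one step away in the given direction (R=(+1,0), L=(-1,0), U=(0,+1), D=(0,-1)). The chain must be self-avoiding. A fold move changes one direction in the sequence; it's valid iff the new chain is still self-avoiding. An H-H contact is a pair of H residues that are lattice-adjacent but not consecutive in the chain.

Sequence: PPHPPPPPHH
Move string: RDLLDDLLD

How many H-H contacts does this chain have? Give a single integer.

Positions: [(0, 0), (1, 0), (1, -1), (0, -1), (-1, -1), (-1, -2), (-1, -3), (-2, -3), (-3, -3), (-3, -4)]
No H-H contacts found.

Answer: 0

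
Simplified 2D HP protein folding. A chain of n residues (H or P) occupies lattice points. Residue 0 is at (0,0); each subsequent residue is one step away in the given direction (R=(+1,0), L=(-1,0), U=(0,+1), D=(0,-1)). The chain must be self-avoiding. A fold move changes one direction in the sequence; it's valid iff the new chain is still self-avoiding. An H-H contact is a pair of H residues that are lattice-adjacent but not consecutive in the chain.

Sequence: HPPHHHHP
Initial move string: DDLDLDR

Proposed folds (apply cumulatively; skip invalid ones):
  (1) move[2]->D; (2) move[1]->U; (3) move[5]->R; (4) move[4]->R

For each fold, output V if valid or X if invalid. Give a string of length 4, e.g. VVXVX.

Initial: DDLDLDR -> [(0, 0), (0, -1), (0, -2), (-1, -2), (-1, -3), (-2, -3), (-2, -4), (-1, -4)]
Fold 1: move[2]->D => DDDDLDR VALID
Fold 2: move[1]->U => DUDDLDR INVALID (collision), skipped
Fold 3: move[5]->R => DDDDLRR INVALID (collision), skipped
Fold 4: move[4]->R => DDDDRDR VALID

Answer: VXXV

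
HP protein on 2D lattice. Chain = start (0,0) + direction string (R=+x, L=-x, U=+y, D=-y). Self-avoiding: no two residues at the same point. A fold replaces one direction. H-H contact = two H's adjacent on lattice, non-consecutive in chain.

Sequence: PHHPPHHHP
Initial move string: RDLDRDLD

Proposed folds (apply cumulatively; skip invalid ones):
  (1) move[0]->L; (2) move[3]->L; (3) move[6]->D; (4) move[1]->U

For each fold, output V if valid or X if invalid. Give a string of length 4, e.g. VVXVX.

Initial: RDLDRDLD -> [(0, 0), (1, 0), (1, -1), (0, -1), (0, -2), (1, -2), (1, -3), (0, -3), (0, -4)]
Fold 1: move[0]->L => LDLDRDLD VALID
Fold 2: move[3]->L => LDLLRDLD INVALID (collision), skipped
Fold 3: move[6]->D => LDLDRDDD VALID
Fold 4: move[1]->U => LULDRDDD INVALID (collision), skipped

Answer: VXVX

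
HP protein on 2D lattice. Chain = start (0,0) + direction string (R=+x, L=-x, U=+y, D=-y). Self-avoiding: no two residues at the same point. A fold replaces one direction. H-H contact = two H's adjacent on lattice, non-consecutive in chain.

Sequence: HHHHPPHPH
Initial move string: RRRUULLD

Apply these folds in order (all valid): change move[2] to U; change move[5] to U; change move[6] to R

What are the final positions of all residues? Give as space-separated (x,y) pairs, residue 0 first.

Initial moves: RRRUULLD
Fold: move[2]->U => RRUUULLD (positions: [(0, 0), (1, 0), (2, 0), (2, 1), (2, 2), (2, 3), (1, 3), (0, 3), (0, 2)])
Fold: move[5]->U => RRUUUULD (positions: [(0, 0), (1, 0), (2, 0), (2, 1), (2, 2), (2, 3), (2, 4), (1, 4), (1, 3)])
Fold: move[6]->R => RRUUUURD (positions: [(0, 0), (1, 0), (2, 0), (2, 1), (2, 2), (2, 3), (2, 4), (3, 4), (3, 3)])

Answer: (0,0) (1,0) (2,0) (2,1) (2,2) (2,3) (2,4) (3,4) (3,3)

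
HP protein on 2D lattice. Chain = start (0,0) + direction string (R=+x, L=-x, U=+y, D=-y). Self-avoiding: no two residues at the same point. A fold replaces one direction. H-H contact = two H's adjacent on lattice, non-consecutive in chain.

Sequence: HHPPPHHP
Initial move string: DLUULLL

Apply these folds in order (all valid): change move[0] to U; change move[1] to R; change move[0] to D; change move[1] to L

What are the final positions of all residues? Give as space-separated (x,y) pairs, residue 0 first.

Initial moves: DLUULLL
Fold: move[0]->U => ULUULLL (positions: [(0, 0), (0, 1), (-1, 1), (-1, 2), (-1, 3), (-2, 3), (-3, 3), (-4, 3)])
Fold: move[1]->R => URUULLL (positions: [(0, 0), (0, 1), (1, 1), (1, 2), (1, 3), (0, 3), (-1, 3), (-2, 3)])
Fold: move[0]->D => DRUULLL (positions: [(0, 0), (0, -1), (1, -1), (1, 0), (1, 1), (0, 1), (-1, 1), (-2, 1)])
Fold: move[1]->L => DLUULLL (positions: [(0, 0), (0, -1), (-1, -1), (-1, 0), (-1, 1), (-2, 1), (-3, 1), (-4, 1)])

Answer: (0,0) (0,-1) (-1,-1) (-1,0) (-1,1) (-2,1) (-3,1) (-4,1)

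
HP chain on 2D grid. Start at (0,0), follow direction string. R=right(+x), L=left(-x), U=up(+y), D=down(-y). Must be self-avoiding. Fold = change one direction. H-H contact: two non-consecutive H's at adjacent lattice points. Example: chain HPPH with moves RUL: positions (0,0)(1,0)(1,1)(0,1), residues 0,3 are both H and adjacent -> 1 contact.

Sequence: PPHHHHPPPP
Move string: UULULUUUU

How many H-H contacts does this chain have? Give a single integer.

Positions: [(0, 0), (0, 1), (0, 2), (-1, 2), (-1, 3), (-2, 3), (-2, 4), (-2, 5), (-2, 6), (-2, 7)]
No H-H contacts found.

Answer: 0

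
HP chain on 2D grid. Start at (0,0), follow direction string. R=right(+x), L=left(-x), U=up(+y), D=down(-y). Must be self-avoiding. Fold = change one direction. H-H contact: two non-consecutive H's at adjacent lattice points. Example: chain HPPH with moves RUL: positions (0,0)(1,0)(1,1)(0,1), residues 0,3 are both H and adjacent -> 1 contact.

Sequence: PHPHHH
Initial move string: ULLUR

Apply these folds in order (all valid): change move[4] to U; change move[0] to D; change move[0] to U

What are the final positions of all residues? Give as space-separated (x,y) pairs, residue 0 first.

Initial moves: ULLUR
Fold: move[4]->U => ULLUU (positions: [(0, 0), (0, 1), (-1, 1), (-2, 1), (-2, 2), (-2, 3)])
Fold: move[0]->D => DLLUU (positions: [(0, 0), (0, -1), (-1, -1), (-2, -1), (-2, 0), (-2, 1)])
Fold: move[0]->U => ULLUU (positions: [(0, 0), (0, 1), (-1, 1), (-2, 1), (-2, 2), (-2, 3)])

Answer: (0,0) (0,1) (-1,1) (-2,1) (-2,2) (-2,3)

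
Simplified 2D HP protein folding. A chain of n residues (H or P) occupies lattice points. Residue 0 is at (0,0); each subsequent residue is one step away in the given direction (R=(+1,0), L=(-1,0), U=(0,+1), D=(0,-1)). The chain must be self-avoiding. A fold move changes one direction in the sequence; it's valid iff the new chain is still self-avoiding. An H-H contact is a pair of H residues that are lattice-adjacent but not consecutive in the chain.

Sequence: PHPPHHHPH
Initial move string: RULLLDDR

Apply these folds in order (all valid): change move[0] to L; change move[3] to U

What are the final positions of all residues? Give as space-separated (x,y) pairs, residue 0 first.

Answer: (0,0) (-1,0) (-1,1) (-2,1) (-2,2) (-3,2) (-3,1) (-3,0) (-2,0)

Derivation:
Initial moves: RULLLDDR
Fold: move[0]->L => LULLLDDR (positions: [(0, 0), (-1, 0), (-1, 1), (-2, 1), (-3, 1), (-4, 1), (-4, 0), (-4, -1), (-3, -1)])
Fold: move[3]->U => LULULDDR (positions: [(0, 0), (-1, 0), (-1, 1), (-2, 1), (-2, 2), (-3, 2), (-3, 1), (-3, 0), (-2, 0)])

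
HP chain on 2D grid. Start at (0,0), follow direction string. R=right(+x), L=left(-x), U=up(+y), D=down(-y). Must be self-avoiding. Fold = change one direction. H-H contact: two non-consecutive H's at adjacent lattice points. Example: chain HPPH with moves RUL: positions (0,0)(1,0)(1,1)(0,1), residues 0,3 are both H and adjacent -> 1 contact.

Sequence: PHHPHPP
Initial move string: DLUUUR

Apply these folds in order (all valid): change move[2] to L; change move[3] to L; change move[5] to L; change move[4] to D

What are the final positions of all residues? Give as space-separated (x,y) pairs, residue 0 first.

Answer: (0,0) (0,-1) (-1,-1) (-2,-1) (-3,-1) (-3,-2) (-4,-2)

Derivation:
Initial moves: DLUUUR
Fold: move[2]->L => DLLUUR (positions: [(0, 0), (0, -1), (-1, -1), (-2, -1), (-2, 0), (-2, 1), (-1, 1)])
Fold: move[3]->L => DLLLUR (positions: [(0, 0), (0, -1), (-1, -1), (-2, -1), (-3, -1), (-3, 0), (-2, 0)])
Fold: move[5]->L => DLLLUL (positions: [(0, 0), (0, -1), (-1, -1), (-2, -1), (-3, -1), (-3, 0), (-4, 0)])
Fold: move[4]->D => DLLLDL (positions: [(0, 0), (0, -1), (-1, -1), (-2, -1), (-3, -1), (-3, -2), (-4, -2)])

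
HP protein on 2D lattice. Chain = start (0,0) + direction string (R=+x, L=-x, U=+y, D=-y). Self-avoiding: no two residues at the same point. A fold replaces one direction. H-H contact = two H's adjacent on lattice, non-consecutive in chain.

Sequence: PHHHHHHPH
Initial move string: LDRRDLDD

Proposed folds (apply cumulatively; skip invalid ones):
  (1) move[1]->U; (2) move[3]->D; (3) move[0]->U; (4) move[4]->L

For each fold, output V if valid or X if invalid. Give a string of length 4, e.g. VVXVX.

Initial: LDRRDLDD -> [(0, 0), (-1, 0), (-1, -1), (0, -1), (1, -1), (1, -2), (0, -2), (0, -3), (0, -4)]
Fold 1: move[1]->U => LURRDLDD INVALID (collision), skipped
Fold 2: move[3]->D => LDRDDLDD VALID
Fold 3: move[0]->U => UDRDDLDD INVALID (collision), skipped
Fold 4: move[4]->L => LDRDLLDD VALID

Answer: XVXV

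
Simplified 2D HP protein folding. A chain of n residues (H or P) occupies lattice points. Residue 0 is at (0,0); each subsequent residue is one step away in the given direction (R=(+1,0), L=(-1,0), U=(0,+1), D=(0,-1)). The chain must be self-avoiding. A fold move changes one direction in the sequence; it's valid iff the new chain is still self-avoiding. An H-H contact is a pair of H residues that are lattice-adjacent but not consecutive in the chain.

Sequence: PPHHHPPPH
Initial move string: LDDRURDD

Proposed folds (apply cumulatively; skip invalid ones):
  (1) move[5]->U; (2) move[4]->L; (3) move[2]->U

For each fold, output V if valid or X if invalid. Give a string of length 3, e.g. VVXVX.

Answer: XXX

Derivation:
Initial: LDDRURDD -> [(0, 0), (-1, 0), (-1, -1), (-1, -2), (0, -2), (0, -1), (1, -1), (1, -2), (1, -3)]
Fold 1: move[5]->U => LDDRUUDD INVALID (collision), skipped
Fold 2: move[4]->L => LDDRLRDD INVALID (collision), skipped
Fold 3: move[2]->U => LDURURDD INVALID (collision), skipped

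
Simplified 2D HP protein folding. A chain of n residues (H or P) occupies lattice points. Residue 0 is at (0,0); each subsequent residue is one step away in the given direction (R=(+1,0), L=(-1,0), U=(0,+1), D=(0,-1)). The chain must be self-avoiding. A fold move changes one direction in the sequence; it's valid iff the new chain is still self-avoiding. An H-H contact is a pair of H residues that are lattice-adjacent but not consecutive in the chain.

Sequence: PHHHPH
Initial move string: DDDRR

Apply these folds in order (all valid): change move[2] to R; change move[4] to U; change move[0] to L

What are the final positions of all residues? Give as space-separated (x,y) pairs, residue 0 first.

Answer: (0,0) (-1,0) (-1,-1) (0,-1) (1,-1) (1,0)

Derivation:
Initial moves: DDDRR
Fold: move[2]->R => DDRRR (positions: [(0, 0), (0, -1), (0, -2), (1, -2), (2, -2), (3, -2)])
Fold: move[4]->U => DDRRU (positions: [(0, 0), (0, -1), (0, -2), (1, -2), (2, -2), (2, -1)])
Fold: move[0]->L => LDRRU (positions: [(0, 0), (-1, 0), (-1, -1), (0, -1), (1, -1), (1, 0)])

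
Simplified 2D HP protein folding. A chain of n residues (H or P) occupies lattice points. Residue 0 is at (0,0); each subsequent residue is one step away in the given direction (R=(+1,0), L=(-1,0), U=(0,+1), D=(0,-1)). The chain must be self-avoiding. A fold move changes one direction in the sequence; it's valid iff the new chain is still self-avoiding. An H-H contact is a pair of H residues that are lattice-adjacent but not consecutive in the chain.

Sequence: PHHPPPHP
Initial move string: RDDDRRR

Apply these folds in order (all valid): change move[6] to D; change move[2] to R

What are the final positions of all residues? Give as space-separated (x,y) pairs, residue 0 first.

Answer: (0,0) (1,0) (1,-1) (2,-1) (2,-2) (3,-2) (4,-2) (4,-3)

Derivation:
Initial moves: RDDDRRR
Fold: move[6]->D => RDDDRRD (positions: [(0, 0), (1, 0), (1, -1), (1, -2), (1, -3), (2, -3), (3, -3), (3, -4)])
Fold: move[2]->R => RDRDRRD (positions: [(0, 0), (1, 0), (1, -1), (2, -1), (2, -2), (3, -2), (4, -2), (4, -3)])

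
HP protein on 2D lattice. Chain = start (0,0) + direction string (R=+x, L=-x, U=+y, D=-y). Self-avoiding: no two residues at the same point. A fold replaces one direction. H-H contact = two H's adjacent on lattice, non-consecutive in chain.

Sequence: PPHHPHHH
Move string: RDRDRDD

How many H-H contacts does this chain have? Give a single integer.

Answer: 0

Derivation:
Positions: [(0, 0), (1, 0), (1, -1), (2, -1), (2, -2), (3, -2), (3, -3), (3, -4)]
No H-H contacts found.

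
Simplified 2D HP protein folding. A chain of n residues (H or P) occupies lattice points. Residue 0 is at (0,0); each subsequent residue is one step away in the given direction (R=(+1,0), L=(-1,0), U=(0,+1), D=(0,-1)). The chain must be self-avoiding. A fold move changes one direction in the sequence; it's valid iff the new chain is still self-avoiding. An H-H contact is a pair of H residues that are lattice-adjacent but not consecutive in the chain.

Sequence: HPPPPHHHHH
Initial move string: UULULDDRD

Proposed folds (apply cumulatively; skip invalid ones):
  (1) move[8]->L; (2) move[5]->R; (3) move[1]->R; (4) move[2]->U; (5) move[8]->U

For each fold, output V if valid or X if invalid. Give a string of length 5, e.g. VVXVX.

Answer: XXXXX

Derivation:
Initial: UULULDDRD -> [(0, 0), (0, 1), (0, 2), (-1, 2), (-1, 3), (-2, 3), (-2, 2), (-2, 1), (-1, 1), (-1, 0)]
Fold 1: move[8]->L => UULULDDRL INVALID (collision), skipped
Fold 2: move[5]->R => UULULRDRD INVALID (collision), skipped
Fold 3: move[1]->R => URLULDDRD INVALID (collision), skipped
Fold 4: move[2]->U => UUUULDDRD INVALID (collision), skipped
Fold 5: move[8]->U => UULULDDRU INVALID (collision), skipped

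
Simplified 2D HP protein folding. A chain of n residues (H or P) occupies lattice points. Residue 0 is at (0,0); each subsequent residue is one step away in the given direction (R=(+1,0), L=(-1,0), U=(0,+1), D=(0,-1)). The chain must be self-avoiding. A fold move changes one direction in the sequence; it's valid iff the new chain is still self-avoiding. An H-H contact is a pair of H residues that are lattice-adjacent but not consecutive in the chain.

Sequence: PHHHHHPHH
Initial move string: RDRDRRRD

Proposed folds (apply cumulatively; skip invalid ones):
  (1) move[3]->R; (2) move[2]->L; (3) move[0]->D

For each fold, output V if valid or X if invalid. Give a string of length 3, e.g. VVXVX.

Initial: RDRDRRRD -> [(0, 0), (1, 0), (1, -1), (2, -1), (2, -2), (3, -2), (4, -2), (5, -2), (5, -3)]
Fold 1: move[3]->R => RDRRRRRD VALID
Fold 2: move[2]->L => RDLRRRRD INVALID (collision), skipped
Fold 3: move[0]->D => DDRRRRRD VALID

Answer: VXV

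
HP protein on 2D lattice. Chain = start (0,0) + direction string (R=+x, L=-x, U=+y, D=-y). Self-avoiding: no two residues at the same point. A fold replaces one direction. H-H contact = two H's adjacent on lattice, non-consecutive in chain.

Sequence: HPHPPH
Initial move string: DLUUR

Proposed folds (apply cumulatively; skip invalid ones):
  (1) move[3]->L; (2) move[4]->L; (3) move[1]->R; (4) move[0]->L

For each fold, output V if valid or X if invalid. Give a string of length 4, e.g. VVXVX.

Initial: DLUUR -> [(0, 0), (0, -1), (-1, -1), (-1, 0), (-1, 1), (0, 1)]
Fold 1: move[3]->L => DLULR INVALID (collision), skipped
Fold 2: move[4]->L => DLUUL VALID
Fold 3: move[1]->R => DRUUL VALID
Fold 4: move[0]->L => LRUUL INVALID (collision), skipped

Answer: XVVX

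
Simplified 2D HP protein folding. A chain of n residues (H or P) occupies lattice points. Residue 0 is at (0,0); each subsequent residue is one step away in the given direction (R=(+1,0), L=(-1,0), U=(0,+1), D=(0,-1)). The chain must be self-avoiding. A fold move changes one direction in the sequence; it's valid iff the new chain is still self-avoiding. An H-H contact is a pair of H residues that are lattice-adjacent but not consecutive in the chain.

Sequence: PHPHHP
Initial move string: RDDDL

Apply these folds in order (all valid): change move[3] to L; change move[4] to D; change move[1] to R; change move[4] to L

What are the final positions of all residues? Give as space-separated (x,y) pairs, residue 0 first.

Initial moves: RDDDL
Fold: move[3]->L => RDDLL (positions: [(0, 0), (1, 0), (1, -1), (1, -2), (0, -2), (-1, -2)])
Fold: move[4]->D => RDDLD (positions: [(0, 0), (1, 0), (1, -1), (1, -2), (0, -2), (0, -3)])
Fold: move[1]->R => RRDLD (positions: [(0, 0), (1, 0), (2, 0), (2, -1), (1, -1), (1, -2)])
Fold: move[4]->L => RRDLL (positions: [(0, 0), (1, 0), (2, 0), (2, -1), (1, -1), (0, -1)])

Answer: (0,0) (1,0) (2,0) (2,-1) (1,-1) (0,-1)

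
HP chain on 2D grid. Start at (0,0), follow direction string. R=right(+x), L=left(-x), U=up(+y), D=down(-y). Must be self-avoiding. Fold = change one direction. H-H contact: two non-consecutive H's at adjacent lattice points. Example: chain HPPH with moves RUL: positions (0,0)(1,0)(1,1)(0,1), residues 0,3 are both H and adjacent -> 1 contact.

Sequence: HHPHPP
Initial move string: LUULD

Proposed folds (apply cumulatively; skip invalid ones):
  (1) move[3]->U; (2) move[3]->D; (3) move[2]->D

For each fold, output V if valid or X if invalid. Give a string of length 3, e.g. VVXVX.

Initial: LUULD -> [(0, 0), (-1, 0), (-1, 1), (-1, 2), (-2, 2), (-2, 1)]
Fold 1: move[3]->U => LUUUD INVALID (collision), skipped
Fold 2: move[3]->D => LUUDD INVALID (collision), skipped
Fold 3: move[2]->D => LUDLD INVALID (collision), skipped

Answer: XXX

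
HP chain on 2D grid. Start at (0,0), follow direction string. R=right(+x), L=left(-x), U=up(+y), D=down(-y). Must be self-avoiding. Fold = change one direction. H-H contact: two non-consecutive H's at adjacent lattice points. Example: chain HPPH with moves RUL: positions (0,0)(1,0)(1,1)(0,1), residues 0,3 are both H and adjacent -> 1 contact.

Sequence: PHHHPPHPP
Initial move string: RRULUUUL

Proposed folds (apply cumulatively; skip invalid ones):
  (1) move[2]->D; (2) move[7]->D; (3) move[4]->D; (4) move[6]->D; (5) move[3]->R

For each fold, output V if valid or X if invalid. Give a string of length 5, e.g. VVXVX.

Answer: XXXXV

Derivation:
Initial: RRULUUUL -> [(0, 0), (1, 0), (2, 0), (2, 1), (1, 1), (1, 2), (1, 3), (1, 4), (0, 4)]
Fold 1: move[2]->D => RRDLUUUL INVALID (collision), skipped
Fold 2: move[7]->D => RRULUUUD INVALID (collision), skipped
Fold 3: move[4]->D => RRULDUUL INVALID (collision), skipped
Fold 4: move[6]->D => RRULUUDL INVALID (collision), skipped
Fold 5: move[3]->R => RRURUUUL VALID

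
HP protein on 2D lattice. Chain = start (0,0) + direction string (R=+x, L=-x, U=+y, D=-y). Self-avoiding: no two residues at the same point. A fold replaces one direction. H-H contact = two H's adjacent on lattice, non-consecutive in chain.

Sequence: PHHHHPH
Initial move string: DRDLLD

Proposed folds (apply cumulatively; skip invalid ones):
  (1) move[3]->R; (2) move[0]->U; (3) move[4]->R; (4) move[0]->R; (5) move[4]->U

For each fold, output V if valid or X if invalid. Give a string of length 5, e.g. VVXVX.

Initial: DRDLLD -> [(0, 0), (0, -1), (1, -1), (1, -2), (0, -2), (-1, -2), (-1, -3)]
Fold 1: move[3]->R => DRDRLD INVALID (collision), skipped
Fold 2: move[0]->U => URDLLD INVALID (collision), skipped
Fold 3: move[4]->R => DRDLRD INVALID (collision), skipped
Fold 4: move[0]->R => RRDLLD VALID
Fold 5: move[4]->U => RRDLUD INVALID (collision), skipped

Answer: XXXVX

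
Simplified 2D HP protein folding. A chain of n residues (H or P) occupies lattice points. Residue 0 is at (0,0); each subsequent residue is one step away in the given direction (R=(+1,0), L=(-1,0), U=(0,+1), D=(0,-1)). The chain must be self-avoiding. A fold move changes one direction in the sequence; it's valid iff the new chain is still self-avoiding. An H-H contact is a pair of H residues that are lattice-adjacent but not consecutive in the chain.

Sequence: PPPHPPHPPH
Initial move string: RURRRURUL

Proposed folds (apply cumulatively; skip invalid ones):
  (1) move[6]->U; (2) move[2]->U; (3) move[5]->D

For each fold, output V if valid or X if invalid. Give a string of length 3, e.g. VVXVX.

Initial: RURRRURUL -> [(0, 0), (1, 0), (1, 1), (2, 1), (3, 1), (4, 1), (4, 2), (5, 2), (5, 3), (4, 3)]
Fold 1: move[6]->U => RURRRUUUL VALID
Fold 2: move[2]->U => RUURRUUUL VALID
Fold 3: move[5]->D => RUURRDUUL INVALID (collision), skipped

Answer: VVX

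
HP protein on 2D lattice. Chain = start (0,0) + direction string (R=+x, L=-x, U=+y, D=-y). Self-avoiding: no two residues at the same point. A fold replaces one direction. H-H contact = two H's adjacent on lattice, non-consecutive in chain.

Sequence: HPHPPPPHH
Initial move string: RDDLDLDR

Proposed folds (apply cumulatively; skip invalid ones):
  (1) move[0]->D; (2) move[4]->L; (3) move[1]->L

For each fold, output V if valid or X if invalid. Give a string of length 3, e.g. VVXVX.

Answer: VVV

Derivation:
Initial: RDDLDLDR -> [(0, 0), (1, 0), (1, -1), (1, -2), (0, -2), (0, -3), (-1, -3), (-1, -4), (0, -4)]
Fold 1: move[0]->D => DDDLDLDR VALID
Fold 2: move[4]->L => DDDLLLDR VALID
Fold 3: move[1]->L => DLDLLLDR VALID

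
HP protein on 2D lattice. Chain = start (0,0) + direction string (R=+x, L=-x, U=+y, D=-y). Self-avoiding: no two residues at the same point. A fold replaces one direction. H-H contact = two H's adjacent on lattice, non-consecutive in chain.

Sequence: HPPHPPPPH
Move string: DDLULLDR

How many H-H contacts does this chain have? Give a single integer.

Answer: 1

Derivation:
Positions: [(0, 0), (0, -1), (0, -2), (-1, -2), (-1, -1), (-2, -1), (-3, -1), (-3, -2), (-2, -2)]
H-H contact: residue 3 @(-1,-2) - residue 8 @(-2, -2)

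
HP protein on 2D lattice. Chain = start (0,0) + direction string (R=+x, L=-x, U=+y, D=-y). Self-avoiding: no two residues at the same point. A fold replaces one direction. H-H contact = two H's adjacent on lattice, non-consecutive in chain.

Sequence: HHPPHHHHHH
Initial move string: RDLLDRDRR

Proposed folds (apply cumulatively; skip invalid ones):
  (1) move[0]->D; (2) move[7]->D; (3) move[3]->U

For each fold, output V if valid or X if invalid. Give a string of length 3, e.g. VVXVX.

Answer: VVX

Derivation:
Initial: RDLLDRDRR -> [(0, 0), (1, 0), (1, -1), (0, -1), (-1, -1), (-1, -2), (0, -2), (0, -3), (1, -3), (2, -3)]
Fold 1: move[0]->D => DDLLDRDRR VALID
Fold 2: move[7]->D => DDLLDRDDR VALID
Fold 3: move[3]->U => DDLUDRDDR INVALID (collision), skipped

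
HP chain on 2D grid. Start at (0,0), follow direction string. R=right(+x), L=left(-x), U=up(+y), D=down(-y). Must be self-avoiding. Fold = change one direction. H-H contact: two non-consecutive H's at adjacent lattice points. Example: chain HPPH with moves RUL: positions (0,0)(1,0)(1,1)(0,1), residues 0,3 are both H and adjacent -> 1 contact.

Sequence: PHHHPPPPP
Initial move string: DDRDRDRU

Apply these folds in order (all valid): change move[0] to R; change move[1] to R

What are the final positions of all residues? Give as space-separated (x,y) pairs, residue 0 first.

Initial moves: DDRDRDRU
Fold: move[0]->R => RDRDRDRU (positions: [(0, 0), (1, 0), (1, -1), (2, -1), (2, -2), (3, -2), (3, -3), (4, -3), (4, -2)])
Fold: move[1]->R => RRRDRDRU (positions: [(0, 0), (1, 0), (2, 0), (3, 0), (3, -1), (4, -1), (4, -2), (5, -2), (5, -1)])

Answer: (0,0) (1,0) (2,0) (3,0) (3,-1) (4,-1) (4,-2) (5,-2) (5,-1)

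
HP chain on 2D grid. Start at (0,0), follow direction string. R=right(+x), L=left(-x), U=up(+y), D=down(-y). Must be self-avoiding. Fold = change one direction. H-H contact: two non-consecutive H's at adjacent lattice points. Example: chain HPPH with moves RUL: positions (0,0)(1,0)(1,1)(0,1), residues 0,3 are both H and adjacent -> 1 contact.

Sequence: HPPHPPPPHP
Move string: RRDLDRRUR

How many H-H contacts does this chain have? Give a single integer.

Answer: 1

Derivation:
Positions: [(0, 0), (1, 0), (2, 0), (2, -1), (1, -1), (1, -2), (2, -2), (3, -2), (3, -1), (4, -1)]
H-H contact: residue 3 @(2,-1) - residue 8 @(3, -1)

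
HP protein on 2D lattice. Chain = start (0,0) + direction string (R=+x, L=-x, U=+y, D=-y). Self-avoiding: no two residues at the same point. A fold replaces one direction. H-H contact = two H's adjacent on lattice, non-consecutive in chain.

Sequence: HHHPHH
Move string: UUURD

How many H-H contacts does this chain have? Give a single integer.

Positions: [(0, 0), (0, 1), (0, 2), (0, 3), (1, 3), (1, 2)]
H-H contact: residue 2 @(0,2) - residue 5 @(1, 2)

Answer: 1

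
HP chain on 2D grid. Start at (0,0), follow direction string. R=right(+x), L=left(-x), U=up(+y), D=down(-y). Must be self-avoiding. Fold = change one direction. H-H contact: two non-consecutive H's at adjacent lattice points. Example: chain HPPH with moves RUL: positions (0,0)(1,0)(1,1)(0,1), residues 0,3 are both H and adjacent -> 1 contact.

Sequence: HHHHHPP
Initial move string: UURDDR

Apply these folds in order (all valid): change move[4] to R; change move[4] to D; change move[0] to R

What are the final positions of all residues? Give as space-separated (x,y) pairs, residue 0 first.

Initial moves: UURDDR
Fold: move[4]->R => UURDRR (positions: [(0, 0), (0, 1), (0, 2), (1, 2), (1, 1), (2, 1), (3, 1)])
Fold: move[4]->D => UURDDR (positions: [(0, 0), (0, 1), (0, 2), (1, 2), (1, 1), (1, 0), (2, 0)])
Fold: move[0]->R => RURDDR (positions: [(0, 0), (1, 0), (1, 1), (2, 1), (2, 0), (2, -1), (3, -1)])

Answer: (0,0) (1,0) (1,1) (2,1) (2,0) (2,-1) (3,-1)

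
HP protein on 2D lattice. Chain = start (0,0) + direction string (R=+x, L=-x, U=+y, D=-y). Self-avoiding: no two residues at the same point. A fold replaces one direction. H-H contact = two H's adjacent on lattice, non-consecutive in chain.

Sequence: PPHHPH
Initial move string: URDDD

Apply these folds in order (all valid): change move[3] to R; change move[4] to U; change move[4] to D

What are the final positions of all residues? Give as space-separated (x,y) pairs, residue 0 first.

Initial moves: URDDD
Fold: move[3]->R => URDRD (positions: [(0, 0), (0, 1), (1, 1), (1, 0), (2, 0), (2, -1)])
Fold: move[4]->U => URDRU (positions: [(0, 0), (0, 1), (1, 1), (1, 0), (2, 0), (2, 1)])
Fold: move[4]->D => URDRD (positions: [(0, 0), (0, 1), (1, 1), (1, 0), (2, 0), (2, -1)])

Answer: (0,0) (0,1) (1,1) (1,0) (2,0) (2,-1)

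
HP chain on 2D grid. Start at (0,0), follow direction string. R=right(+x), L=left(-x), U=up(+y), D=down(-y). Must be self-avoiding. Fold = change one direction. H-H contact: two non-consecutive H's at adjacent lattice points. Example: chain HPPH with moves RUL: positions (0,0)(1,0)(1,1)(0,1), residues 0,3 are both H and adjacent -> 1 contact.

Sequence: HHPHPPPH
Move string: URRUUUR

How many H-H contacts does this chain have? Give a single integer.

Answer: 0

Derivation:
Positions: [(0, 0), (0, 1), (1, 1), (2, 1), (2, 2), (2, 3), (2, 4), (3, 4)]
No H-H contacts found.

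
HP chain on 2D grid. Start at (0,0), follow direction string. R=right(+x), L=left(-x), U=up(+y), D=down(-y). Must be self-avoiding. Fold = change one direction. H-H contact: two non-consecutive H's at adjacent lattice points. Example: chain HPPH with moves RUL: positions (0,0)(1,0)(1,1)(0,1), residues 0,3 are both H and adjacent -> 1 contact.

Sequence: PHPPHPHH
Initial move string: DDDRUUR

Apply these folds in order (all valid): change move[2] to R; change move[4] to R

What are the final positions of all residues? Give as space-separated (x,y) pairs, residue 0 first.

Answer: (0,0) (0,-1) (0,-2) (1,-2) (2,-2) (3,-2) (3,-1) (4,-1)

Derivation:
Initial moves: DDDRUUR
Fold: move[2]->R => DDRRUUR (positions: [(0, 0), (0, -1), (0, -2), (1, -2), (2, -2), (2, -1), (2, 0), (3, 0)])
Fold: move[4]->R => DDRRRUR (positions: [(0, 0), (0, -1), (0, -2), (1, -2), (2, -2), (3, -2), (3, -1), (4, -1)])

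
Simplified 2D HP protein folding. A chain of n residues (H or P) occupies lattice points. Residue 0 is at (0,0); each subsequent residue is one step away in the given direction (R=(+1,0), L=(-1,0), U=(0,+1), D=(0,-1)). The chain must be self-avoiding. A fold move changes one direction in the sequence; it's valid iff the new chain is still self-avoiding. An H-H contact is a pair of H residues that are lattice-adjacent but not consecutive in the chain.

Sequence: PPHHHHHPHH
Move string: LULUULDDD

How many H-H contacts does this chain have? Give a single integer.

Answer: 1

Derivation:
Positions: [(0, 0), (-1, 0), (-1, 1), (-2, 1), (-2, 2), (-2, 3), (-3, 3), (-3, 2), (-3, 1), (-3, 0)]
H-H contact: residue 3 @(-2,1) - residue 8 @(-3, 1)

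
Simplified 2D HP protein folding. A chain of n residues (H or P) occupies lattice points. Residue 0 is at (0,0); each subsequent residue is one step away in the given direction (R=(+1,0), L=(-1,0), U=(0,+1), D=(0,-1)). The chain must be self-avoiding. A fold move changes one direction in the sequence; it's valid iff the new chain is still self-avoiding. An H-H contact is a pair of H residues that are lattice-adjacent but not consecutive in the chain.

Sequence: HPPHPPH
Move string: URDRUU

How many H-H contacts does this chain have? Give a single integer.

Answer: 1

Derivation:
Positions: [(0, 0), (0, 1), (1, 1), (1, 0), (2, 0), (2, 1), (2, 2)]
H-H contact: residue 0 @(0,0) - residue 3 @(1, 0)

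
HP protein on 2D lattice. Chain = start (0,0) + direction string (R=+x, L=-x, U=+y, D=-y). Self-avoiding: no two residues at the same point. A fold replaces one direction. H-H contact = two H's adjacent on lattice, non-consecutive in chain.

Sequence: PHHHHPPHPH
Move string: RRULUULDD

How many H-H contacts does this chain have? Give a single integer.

Answer: 2

Derivation:
Positions: [(0, 0), (1, 0), (2, 0), (2, 1), (1, 1), (1, 2), (1, 3), (0, 3), (0, 2), (0, 1)]
H-H contact: residue 1 @(1,0) - residue 4 @(1, 1)
H-H contact: residue 4 @(1,1) - residue 9 @(0, 1)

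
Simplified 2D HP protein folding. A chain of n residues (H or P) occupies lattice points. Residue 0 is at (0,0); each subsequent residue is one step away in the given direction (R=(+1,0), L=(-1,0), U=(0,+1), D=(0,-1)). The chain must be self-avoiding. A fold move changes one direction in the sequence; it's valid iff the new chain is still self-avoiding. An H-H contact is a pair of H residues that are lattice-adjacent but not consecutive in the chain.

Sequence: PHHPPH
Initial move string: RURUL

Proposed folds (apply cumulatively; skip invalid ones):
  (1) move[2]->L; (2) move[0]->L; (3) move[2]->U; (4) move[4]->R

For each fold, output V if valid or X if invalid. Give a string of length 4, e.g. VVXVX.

Initial: RURUL -> [(0, 0), (1, 0), (1, 1), (2, 1), (2, 2), (1, 2)]
Fold 1: move[2]->L => RULUL VALID
Fold 2: move[0]->L => LULUL VALID
Fold 3: move[2]->U => LUUUL VALID
Fold 4: move[4]->R => LUUUR VALID

Answer: VVVV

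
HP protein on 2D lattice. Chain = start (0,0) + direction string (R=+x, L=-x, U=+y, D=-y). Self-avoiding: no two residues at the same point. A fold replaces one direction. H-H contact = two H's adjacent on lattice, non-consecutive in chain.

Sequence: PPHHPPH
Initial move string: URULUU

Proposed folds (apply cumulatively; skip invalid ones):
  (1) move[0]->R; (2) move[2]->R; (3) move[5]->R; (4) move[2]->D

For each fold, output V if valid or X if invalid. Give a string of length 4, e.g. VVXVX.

Initial: URULUU -> [(0, 0), (0, 1), (1, 1), (1, 2), (0, 2), (0, 3), (0, 4)]
Fold 1: move[0]->R => RRULUU VALID
Fold 2: move[2]->R => RRRLUU INVALID (collision), skipped
Fold 3: move[5]->R => RRULUR VALID
Fold 4: move[2]->D => RRDLUR INVALID (collision), skipped

Answer: VXVX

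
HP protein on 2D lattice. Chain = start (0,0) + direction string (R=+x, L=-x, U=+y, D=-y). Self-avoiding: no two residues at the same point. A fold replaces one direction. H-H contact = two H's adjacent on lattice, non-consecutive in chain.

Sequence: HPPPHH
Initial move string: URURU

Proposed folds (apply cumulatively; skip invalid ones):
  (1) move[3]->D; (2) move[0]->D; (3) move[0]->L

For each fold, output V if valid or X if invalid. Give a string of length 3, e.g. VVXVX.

Answer: XVX

Derivation:
Initial: URURU -> [(0, 0), (0, 1), (1, 1), (1, 2), (2, 2), (2, 3)]
Fold 1: move[3]->D => URUDU INVALID (collision), skipped
Fold 2: move[0]->D => DRURU VALID
Fold 3: move[0]->L => LRURU INVALID (collision), skipped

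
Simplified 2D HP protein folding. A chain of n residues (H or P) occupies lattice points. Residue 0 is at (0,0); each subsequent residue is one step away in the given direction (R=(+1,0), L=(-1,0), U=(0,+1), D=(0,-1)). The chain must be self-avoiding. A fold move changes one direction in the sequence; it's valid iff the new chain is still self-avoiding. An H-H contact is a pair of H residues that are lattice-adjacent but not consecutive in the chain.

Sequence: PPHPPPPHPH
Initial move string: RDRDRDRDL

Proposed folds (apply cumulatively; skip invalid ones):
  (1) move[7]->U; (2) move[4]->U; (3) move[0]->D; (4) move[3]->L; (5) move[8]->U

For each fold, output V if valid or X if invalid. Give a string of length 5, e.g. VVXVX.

Initial: RDRDRDRDL -> [(0, 0), (1, 0), (1, -1), (2, -1), (2, -2), (3, -2), (3, -3), (4, -3), (4, -4), (3, -4)]
Fold 1: move[7]->U => RDRDRDRUL INVALID (collision), skipped
Fold 2: move[4]->U => RDRDUDRDL INVALID (collision), skipped
Fold 3: move[0]->D => DDRDRDRDL VALID
Fold 4: move[3]->L => DDRLRDRDL INVALID (collision), skipped
Fold 5: move[8]->U => DDRDRDRDU INVALID (collision), skipped

Answer: XXVXX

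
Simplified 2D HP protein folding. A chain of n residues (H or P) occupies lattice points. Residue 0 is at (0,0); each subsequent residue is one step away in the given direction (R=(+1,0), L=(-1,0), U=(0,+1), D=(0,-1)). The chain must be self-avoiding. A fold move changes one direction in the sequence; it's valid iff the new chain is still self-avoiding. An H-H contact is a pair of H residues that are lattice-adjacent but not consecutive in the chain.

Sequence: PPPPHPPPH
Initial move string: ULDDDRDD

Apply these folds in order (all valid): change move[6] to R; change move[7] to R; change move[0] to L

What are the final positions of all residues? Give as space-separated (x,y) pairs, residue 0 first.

Initial moves: ULDDDRDD
Fold: move[6]->R => ULDDDRRD (positions: [(0, 0), (0, 1), (-1, 1), (-1, 0), (-1, -1), (-1, -2), (0, -2), (1, -2), (1, -3)])
Fold: move[7]->R => ULDDDRRR (positions: [(0, 0), (0, 1), (-1, 1), (-1, 0), (-1, -1), (-1, -2), (0, -2), (1, -2), (2, -2)])
Fold: move[0]->L => LLDDDRRR (positions: [(0, 0), (-1, 0), (-2, 0), (-2, -1), (-2, -2), (-2, -3), (-1, -3), (0, -3), (1, -3)])

Answer: (0,0) (-1,0) (-2,0) (-2,-1) (-2,-2) (-2,-3) (-1,-3) (0,-3) (1,-3)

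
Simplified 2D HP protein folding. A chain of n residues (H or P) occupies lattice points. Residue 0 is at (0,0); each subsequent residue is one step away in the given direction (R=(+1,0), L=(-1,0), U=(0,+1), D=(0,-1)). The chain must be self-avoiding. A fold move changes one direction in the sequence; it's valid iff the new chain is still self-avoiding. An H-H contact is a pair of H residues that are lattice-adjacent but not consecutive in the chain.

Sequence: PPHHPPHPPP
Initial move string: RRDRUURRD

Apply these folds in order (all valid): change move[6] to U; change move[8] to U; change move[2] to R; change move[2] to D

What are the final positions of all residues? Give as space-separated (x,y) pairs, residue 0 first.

Answer: (0,0) (1,0) (2,0) (2,-1) (3,-1) (3,0) (3,1) (3,2) (4,2) (4,3)

Derivation:
Initial moves: RRDRUURRD
Fold: move[6]->U => RRDRUUURD (positions: [(0, 0), (1, 0), (2, 0), (2, -1), (3, -1), (3, 0), (3, 1), (3, 2), (4, 2), (4, 1)])
Fold: move[8]->U => RRDRUUURU (positions: [(0, 0), (1, 0), (2, 0), (2, -1), (3, -1), (3, 0), (3, 1), (3, 2), (4, 2), (4, 3)])
Fold: move[2]->R => RRRRUUURU (positions: [(0, 0), (1, 0), (2, 0), (3, 0), (4, 0), (4, 1), (4, 2), (4, 3), (5, 3), (5, 4)])
Fold: move[2]->D => RRDRUUURU (positions: [(0, 0), (1, 0), (2, 0), (2, -1), (3, -1), (3, 0), (3, 1), (3, 2), (4, 2), (4, 3)])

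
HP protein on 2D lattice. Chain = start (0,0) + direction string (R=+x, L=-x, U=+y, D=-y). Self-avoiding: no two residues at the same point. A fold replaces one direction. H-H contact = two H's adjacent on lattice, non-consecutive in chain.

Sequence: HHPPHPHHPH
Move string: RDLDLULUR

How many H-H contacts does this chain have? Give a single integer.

Positions: [(0, 0), (1, 0), (1, -1), (0, -1), (0, -2), (-1, -2), (-1, -1), (-2, -1), (-2, 0), (-1, 0)]
H-H contact: residue 0 @(0,0) - residue 9 @(-1, 0)
H-H contact: residue 6 @(-1,-1) - residue 9 @(-1, 0)

Answer: 2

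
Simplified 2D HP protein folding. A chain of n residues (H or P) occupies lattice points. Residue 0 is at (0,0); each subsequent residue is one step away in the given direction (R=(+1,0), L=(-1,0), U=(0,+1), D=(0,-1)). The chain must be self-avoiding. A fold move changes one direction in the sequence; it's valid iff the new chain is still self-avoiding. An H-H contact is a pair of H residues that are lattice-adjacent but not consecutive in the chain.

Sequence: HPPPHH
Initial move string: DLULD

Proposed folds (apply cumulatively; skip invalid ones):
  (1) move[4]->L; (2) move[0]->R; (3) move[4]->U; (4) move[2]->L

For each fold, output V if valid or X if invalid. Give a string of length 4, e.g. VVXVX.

Initial: DLULD -> [(0, 0), (0, -1), (-1, -1), (-1, 0), (-2, 0), (-2, -1)]
Fold 1: move[4]->L => DLULL VALID
Fold 2: move[0]->R => RLULL INVALID (collision), skipped
Fold 3: move[4]->U => DLULU VALID
Fold 4: move[2]->L => DLLLU VALID

Answer: VXVV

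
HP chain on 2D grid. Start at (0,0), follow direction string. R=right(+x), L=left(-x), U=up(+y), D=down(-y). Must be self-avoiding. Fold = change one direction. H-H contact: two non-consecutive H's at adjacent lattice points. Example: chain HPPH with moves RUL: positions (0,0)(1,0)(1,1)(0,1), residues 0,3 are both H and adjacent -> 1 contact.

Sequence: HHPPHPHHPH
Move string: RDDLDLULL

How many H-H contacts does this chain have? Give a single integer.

Answer: 1

Derivation:
Positions: [(0, 0), (1, 0), (1, -1), (1, -2), (0, -2), (0, -3), (-1, -3), (-1, -2), (-2, -2), (-3, -2)]
H-H contact: residue 4 @(0,-2) - residue 7 @(-1, -2)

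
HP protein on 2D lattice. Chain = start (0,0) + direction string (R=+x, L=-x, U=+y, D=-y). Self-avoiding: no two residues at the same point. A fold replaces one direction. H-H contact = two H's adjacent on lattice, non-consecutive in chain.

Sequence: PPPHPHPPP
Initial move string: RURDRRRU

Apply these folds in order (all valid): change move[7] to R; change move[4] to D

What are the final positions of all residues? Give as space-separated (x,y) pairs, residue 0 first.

Answer: (0,0) (1,0) (1,1) (2,1) (2,0) (2,-1) (3,-1) (4,-1) (5,-1)

Derivation:
Initial moves: RURDRRRU
Fold: move[7]->R => RURDRRRR (positions: [(0, 0), (1, 0), (1, 1), (2, 1), (2, 0), (3, 0), (4, 0), (5, 0), (6, 0)])
Fold: move[4]->D => RURDDRRR (positions: [(0, 0), (1, 0), (1, 1), (2, 1), (2, 0), (2, -1), (3, -1), (4, -1), (5, -1)])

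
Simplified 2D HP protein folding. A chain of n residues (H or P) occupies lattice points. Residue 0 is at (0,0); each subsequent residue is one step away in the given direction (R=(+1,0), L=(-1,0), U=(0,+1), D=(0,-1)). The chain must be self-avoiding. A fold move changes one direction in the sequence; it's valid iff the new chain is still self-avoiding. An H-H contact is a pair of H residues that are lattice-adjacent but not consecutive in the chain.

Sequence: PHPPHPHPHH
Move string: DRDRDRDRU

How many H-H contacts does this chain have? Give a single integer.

Positions: [(0, 0), (0, -1), (1, -1), (1, -2), (2, -2), (2, -3), (3, -3), (3, -4), (4, -4), (4, -3)]
H-H contact: residue 6 @(3,-3) - residue 9 @(4, -3)

Answer: 1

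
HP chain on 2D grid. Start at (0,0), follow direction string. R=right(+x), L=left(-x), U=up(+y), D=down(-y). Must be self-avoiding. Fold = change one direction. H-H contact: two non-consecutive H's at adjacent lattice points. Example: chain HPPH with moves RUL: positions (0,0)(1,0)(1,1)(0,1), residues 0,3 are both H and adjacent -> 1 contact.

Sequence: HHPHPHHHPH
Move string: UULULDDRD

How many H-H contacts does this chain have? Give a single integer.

Answer: 2

Derivation:
Positions: [(0, 0), (0, 1), (0, 2), (-1, 2), (-1, 3), (-2, 3), (-2, 2), (-2, 1), (-1, 1), (-1, 0)]
H-H contact: residue 0 @(0,0) - residue 9 @(-1, 0)
H-H contact: residue 3 @(-1,2) - residue 6 @(-2, 2)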